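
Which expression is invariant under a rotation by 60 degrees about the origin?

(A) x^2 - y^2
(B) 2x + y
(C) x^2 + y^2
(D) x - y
C

A rotation by 60 degrees sends (x, y) to (x/2 - sqrt(3)y/2, sqrt(3)x/2 + y/2).
Substitute the transformed coordinates into each option and compare with the original:
(A) x^2 - y^2  ->  (x/2 - sqrt(3)y/2)^2 - (sqrt(3)x/2 + y/2)^2 = -x^2/2 - sqrt(3)xy + y^2/2   [differs from x^2 - y^2: not invariant]
(B) 2x + y  ->  2(x/2 - sqrt(3)y/2) + (sqrt(3)x/2 + y/2) = sqrt(3)x/2 + x - sqrt(3)y + y/2   [differs from 2x + y: not invariant]
(C) x^2 + y^2  ->  (x/2 - sqrt(3)y/2)^2 + (sqrt(3)x/2 + y/2)^2 = x^2 + y^2   [equals x^2 + y^2: invariant]
(D) x - y  ->  (x/2 - sqrt(3)y/2) - (sqrt(3)x/2 + y/2) = -sqrt(3)x/2 + x/2 - sqrt(3)y/2 - y/2   [differs from x - y: not invariant]

Only option (C), x^2 + y^2, is unchanged by the transformation.
Geometrically, x^2 + y^2 is the squared distance from the origin, which every rotation about the origin preserves.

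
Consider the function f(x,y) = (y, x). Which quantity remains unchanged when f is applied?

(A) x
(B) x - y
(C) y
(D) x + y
D

For f(x,y) = (y, x):
After applying f: x' = y, y' = x. So x' + y' = y + x = x + y.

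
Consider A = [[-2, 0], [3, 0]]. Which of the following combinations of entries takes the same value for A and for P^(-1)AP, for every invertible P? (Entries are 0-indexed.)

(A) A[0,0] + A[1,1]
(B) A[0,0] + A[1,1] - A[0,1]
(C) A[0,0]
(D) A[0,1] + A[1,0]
A

A[0,0] + A[1,1] is the trace of A. By the cyclic property of the trace, tr(P^(-1)AP) = tr(APP^(-1)) = tr(A), so it is the same for every matrix similar to A.

The other combinations are not similarity invariants. For example, take P = [[1, 1], [0, 1]] (det P = 1), so P^(-1) = [[1, -1], [0, 1]] and
B = P^(-1)AP = [[-5, -5], [3, 3]].
Evaluating each option on A and on B:
(A) A[0,0] + A[1,1]: -2 for A, -2 for B -> unchanged
(B) A[0,0] + A[1,1] - A[0,1]: -2 for A, 3 for B -> changes
(C) A[0,0]: -2 for A, -5 for B -> changes
(D) A[0,1] + A[1,0]: 3 for A, -2 for B -> changes

Only (A) A[0,0] + A[1,1] = -2 survives (and it does so for every P, not just this one), so it is the invariant.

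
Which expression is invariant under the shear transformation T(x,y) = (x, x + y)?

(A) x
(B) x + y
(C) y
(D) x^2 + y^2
A

Under the shear T(x,y) = (x, x + y):
Substitute the transformed coordinates into each option and compare with the original:
(A) x  ->  (x) = x   [equals x: invariant]
(B) x + y  ->  (x) + (x + y) = 2x + y   [differs from x + y: not invariant]
(C) y  ->  (x + y) = x + y   [differs from y: not invariant]
(D) x^2 + y^2  ->  (x)^2 + (x + y)^2 = 2x^2 + 2xy + y^2   [differs from x^2 + y^2: not invariant]

Only option (A), x, is unchanged by the transformation.
A vertical shear moves points parallel to the y-axis, so the x-coordinate (and any function of x alone) is unchanged.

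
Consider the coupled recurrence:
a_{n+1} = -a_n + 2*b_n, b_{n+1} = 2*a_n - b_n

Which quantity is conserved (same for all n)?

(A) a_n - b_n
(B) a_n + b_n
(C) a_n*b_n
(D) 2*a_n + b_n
B

Replace a_n by a_{n+1} = -a_n + 2*b_n and b_n by b_{n+1} = 2*a_n - b_n in each option and simplify:
(A) a_n - b_n  ->  (-a_n + 2*b_n) - (2*a_n - b_n) = -3*a_n + 3*b_n   [not conserved]
(B) a_n + b_n  ->  (-a_n + 2*b_n) + (2*a_n - b_n) = a_n + b_n   [conserved]
(C) a_n*b_n  ->  (-a_n + 2*b_n)*(2*a_n - b_n) = -2*a_n^2 + 5*a_n*b_n - 2*b_n^2   [not conserved]
(D) 2*a_n + b_n  ->  2*(-a_n + 2*b_n) + (2*a_n - b_n) = 3*b_n   [not conserved]

Only (B) a_n + b_n returns to itself after one step, so it is the conserved quantity.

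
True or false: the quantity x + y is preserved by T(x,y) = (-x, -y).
False

Substitute T(x,y) = (-x, -y) into the expression and compare with the original.

Original: x + y
After applying T: (-x) + (-y) = -x - y

This differs from the original x + y (difference: -2x - 2y), so the expression is NOT invariant.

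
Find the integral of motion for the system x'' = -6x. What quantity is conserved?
E = (x')^2 + 6x^2

Multiply the equation by x':
x' * x'' = -6x * x'
The left side is d/dt[(x')^2/2] and the right side is d/dt[-6x^2/2], so
d/dt[(x')^2/2 + 6x^2/2] = 0, i.e. (x')^2/2 + 6x^2/2 = constant.
Multiplying by 2, the integral of motion is E = (x')^2 + 6x^2.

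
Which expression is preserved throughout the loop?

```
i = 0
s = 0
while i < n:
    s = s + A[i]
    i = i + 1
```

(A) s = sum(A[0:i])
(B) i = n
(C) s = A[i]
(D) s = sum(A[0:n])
A

A loop invariant must hold before the first iteration and be re-established by every execution of the body.

(A) s = sum(A[0:i]): Initially i = 0 and s = 0 = sum of the empty slice A[0:0]. If s = sum(A[0:i]) holds at the top of an iteration, the body sets s to sum(A[0:i]) + A[i] = sum(A[0:i+1]) and then i to i+1, so s = sum(A[0:i]) holds again. At exit i = n, giving s = sum(A[0:n]).

The other options fail:
(B) i = n: false initially (i = 0); it is the exit condition, not an invariant.
(C) s = A[i]: after the first iteration s = A[0] but i = 1, so s = A[i] compares s with the wrong element (and fails in general).
(D) s = sum(A[0:n]): false before the loop (s = 0, not the full sum) -- it only becomes true at exit.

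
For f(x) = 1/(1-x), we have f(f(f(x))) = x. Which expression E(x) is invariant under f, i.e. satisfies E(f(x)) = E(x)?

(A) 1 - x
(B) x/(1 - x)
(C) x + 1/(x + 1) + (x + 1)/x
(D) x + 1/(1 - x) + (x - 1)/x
D

Replace x by f(x) = 1/(1 - x) in each option and simplify. As a quick numerical cross-check, also compare E(4) with E(f(4)) = E(-1/3).

(A) 1 - x  ->  1 - (1/(1 - x)) = x/(x - 1); check: E(4) = -3 but E(-1/3) = 4/3.   [not invariant]
(B) x/(1 - x)  ->  (1/(1 - x))/(1 - (1/(1 - x))) = -1/x; check: E(4) = -4/3 but E(-1/3) = -1/4.   [not invariant]
(C) x + 1/(x + 1) + (x + 1)/x  ->  (1/(1 - x)) + 1/((1/(1 - x)) + 1) + ((1/(1 - x)) + 1)/(1/(1 - x)) = (-x^3 + 6x^2 - 11x + 7)/(x^2 - 3x + 2); check: E(4) = 109/20 but E(-1/3) = -5/6.   [not invariant]
(D) x + 1/(1 - x) + (x - 1)/x  ->  (1/(1 - x)) + 1/(1 - (1/(1 - x))) + ((1/(1 - x)) - 1)/(1/(1 - x)), which simplifies back to x + 1/(1 - x) + (x - 1)/x; check: E(4) = 53/12, E(-1/3) = 53/12.   [invariant]

Only (D) is unchanged. Indeed f(f(x)) = 1/(1 - 1/(1-x)) = (1-x)/(-x) = (x-1)/x, so E(x) = x + f(x) + f(f(x)) is the sum over the whole 3-cycle; applying f just permutes the three terms cyclically (x -> f(x) -> f(f(x)) -> x), leaving the sum unchanged.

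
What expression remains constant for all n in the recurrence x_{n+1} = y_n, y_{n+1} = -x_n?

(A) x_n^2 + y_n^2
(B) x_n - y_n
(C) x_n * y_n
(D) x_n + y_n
A

For the recurrence x_{n+1} = y_n, y_{n+1} = -x_n:

x_{n+1}^2 + y_{n+1}^2 = y_n^2 + (-x_n)^2 = x_n^2 + y_n^2
The sum of squares is conserved (like energy in a harmonic oscillator).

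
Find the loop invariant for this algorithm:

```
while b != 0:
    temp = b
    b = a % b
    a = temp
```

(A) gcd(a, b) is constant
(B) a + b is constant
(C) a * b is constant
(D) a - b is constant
A

A loop invariant must hold before the first iteration and be re-established by every execution of the body.

(A) gcd(a, b) is constant: One iteration replaces (a, b) by (b, a mod b). Since a mod b = a - q*b for an integer q, any common divisor of a and b divides b and a mod b, and conversely; hence gcd(b, a mod b) = gcd(a, b). For instance (27, 7) -> (7, 6) keeps gcd = 1. At exit b = 0 and a = gcd of the original inputs.

The other options fail:
(B) a + b is constant: e.g. (a, b) = (27, 7) -> (7, 6): the sum goes from 34 to 13.
(C) a * b is constant: e.g. (a, b) = (27, 7) -> (7, 6): the product goes from 189 to 42.
(D) a - b is constant: e.g. (a, b) = (27, 7) -> (7, 6): the difference goes from 20 to 1.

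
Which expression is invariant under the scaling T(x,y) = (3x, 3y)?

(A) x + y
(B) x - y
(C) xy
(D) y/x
D

Under the uniform scaling T(x,y) = (3x, 3y):
Substitute the transformed coordinates into each option and compare with the original:
(A) x + y  ->  (3x) + (3y) = 3x + 3y   [differs from x + y: not invariant]
(B) x - y  ->  (3x) - (3y) = 3x - 3y   [differs from x - y: not invariant]
(C) xy  ->  (3x)(3y) = 9xy   [differs from xy: not invariant]
(D) y/x  ->  (3y)/(3x) = y/x   [equals y/x: invariant]

Only option (D), y/x, is unchanged by the transformation.
The common factor 3 cancels in a ratio of coordinates, while sums, products and sums of squares pick up factors of 3 or 9.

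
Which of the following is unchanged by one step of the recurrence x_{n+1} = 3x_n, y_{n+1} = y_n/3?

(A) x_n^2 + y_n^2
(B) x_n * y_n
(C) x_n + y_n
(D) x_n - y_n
B

For the recurrence x_{n+1} = 3x_n, y_{n+1} = y_n/3:

x_{n+1} * y_{n+1} = (3x_n) * (y_n/3) = x_n * y_n
The product is conserved.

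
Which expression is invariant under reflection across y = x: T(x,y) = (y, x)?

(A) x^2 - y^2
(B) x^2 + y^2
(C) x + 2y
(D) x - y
B

The map is reflection across y = x: T(x,y) = (y, x).
Substitute the transformed coordinates into each option and compare with the original:
(A) x^2 - y^2  ->  (y)^2 - (x)^2 = -x^2 + y^2   [differs from x^2 - y^2: not invariant]
(B) x^2 + y^2  ->  (y)^2 + (x)^2 = x^2 + y^2   [equals x^2 + y^2: invariant]
(C) x + 2y  ->  (y) + 2(x) = 2x + y   [differs from x + 2y: not invariant]
(D) x - y  ->  (y) - (x) = -x + y   [differs from x - y: not invariant]

Only option (B), x^2 + y^2, is unchanged by the transformation.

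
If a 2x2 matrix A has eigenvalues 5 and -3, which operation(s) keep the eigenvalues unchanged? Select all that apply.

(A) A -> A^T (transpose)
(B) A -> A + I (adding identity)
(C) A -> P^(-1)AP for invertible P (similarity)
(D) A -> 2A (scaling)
A and C

Eigenvalues are preserved by:
1. Similarity transformations: A -> P^(-1)AP (same characteristic polynomial)
2. Transpose: A^T has the same eigenvalues as A

Eigenvalues are NOT preserved by:
- Adding identity: eigenvalues become 5+1, -3+1
- Scaling: eigenvalues become 10, -6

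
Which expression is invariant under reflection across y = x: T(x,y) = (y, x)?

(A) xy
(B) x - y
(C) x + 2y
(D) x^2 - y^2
A

The map is reflection across y = x: T(x,y) = (y, x).
Substitute the transformed coordinates into each option and compare with the original:
(A) xy  ->  (y)(x) = xy   [equals xy: invariant]
(B) x - y  ->  (y) - (x) = -x + y   [differs from x - y: not invariant]
(C) x + 2y  ->  (y) + 2(x) = 2x + y   [differs from x + 2y: not invariant]
(D) x^2 - y^2  ->  (y)^2 - (x)^2 = -x^2 + y^2   [differs from x^2 - y^2: not invariant]

Only option (A), xy, is unchanged by the transformation.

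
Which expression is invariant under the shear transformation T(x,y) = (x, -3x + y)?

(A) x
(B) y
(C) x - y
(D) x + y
A

Under the shear T(x,y) = (x, -3x + y):
Substitute the transformed coordinates into each option and compare with the original:
(A) x  ->  (x) = x   [equals x: invariant]
(B) y  ->  (-3x + y) = -3x + y   [differs from y: not invariant]
(C) x - y  ->  (x) - (-3x + y) = 4x - y   [differs from x - y: not invariant]
(D) x + y  ->  (x) + (-3x + y) = -2x + y   [differs from x + y: not invariant]

Only option (A), x, is unchanged by the transformation.
A vertical shear moves points parallel to the y-axis, so the x-coordinate (and any function of x alone) is unchanged.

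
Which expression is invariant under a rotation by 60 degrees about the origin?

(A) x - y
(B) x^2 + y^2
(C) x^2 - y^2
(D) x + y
B

A rotation by 60 degrees sends (x, y) to (x/2 - sqrt(3)y/2, sqrt(3)x/2 + y/2).
Substitute the transformed coordinates into each option and compare with the original:
(A) x - y  ->  (x/2 - sqrt(3)y/2) - (sqrt(3)x/2 + y/2) = -sqrt(3)x/2 + x/2 - sqrt(3)y/2 - y/2   [differs from x - y: not invariant]
(B) x^2 + y^2  ->  (x/2 - sqrt(3)y/2)^2 + (sqrt(3)x/2 + y/2)^2 = x^2 + y^2   [equals x^2 + y^2: invariant]
(C) x^2 - y^2  ->  (x/2 - sqrt(3)y/2)^2 - (sqrt(3)x/2 + y/2)^2 = -x^2/2 - sqrt(3)xy + y^2/2   [differs from x^2 - y^2: not invariant]
(D) x + y  ->  (x/2 - sqrt(3)y/2) + (sqrt(3)x/2 + y/2) = x/2 + sqrt(3)x/2 - sqrt(3)y/2 + y/2   [differs from x + y: not invariant]

Only option (B), x^2 + y^2, is unchanged by the transformation.
Geometrically, x^2 + y^2 is the squared distance from the origin, which every rotation about the origin preserves.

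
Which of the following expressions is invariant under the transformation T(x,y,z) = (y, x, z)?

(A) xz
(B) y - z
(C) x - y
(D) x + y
D

Apply T(x,y,z) = (y, x, z) to each option, i.e. replace (x, y, z) by the transformed coordinates.
Substitute the transformed coordinates into each option and compare with the original:
(A) xz  ->  (y)(z) = yz   [differs from xz: not invariant]
(B) y - z  ->  (x) - (z) = x - z   [differs from y - z: not invariant]
(C) x - y  ->  (y) - (x) = -x + y   [differs from x - y: not invariant]
(D) x + y  ->  (y) + (x) = x + y   [equals x + y: invariant]

Only option (D), x + y, is unchanged by the transformation.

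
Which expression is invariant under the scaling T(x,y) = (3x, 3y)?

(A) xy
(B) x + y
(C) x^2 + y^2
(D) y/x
D

Under the uniform scaling T(x,y) = (3x, 3y):
Substitute the transformed coordinates into each option and compare with the original:
(A) xy  ->  (3x)(3y) = 9xy   [differs from xy: not invariant]
(B) x + y  ->  (3x) + (3y) = 3x + 3y   [differs from x + y: not invariant]
(C) x^2 + y^2  ->  (3x)^2 + (3y)^2 = 9x^2 + 9y^2   [differs from x^2 + y^2: not invariant]
(D) y/x  ->  (3y)/(3x) = y/x   [equals y/x: invariant]

Only option (D), y/x, is unchanged by the transformation.
The common factor 3 cancels in a ratio of coordinates, while sums, products and sums of squares pick up factors of 3 or 9.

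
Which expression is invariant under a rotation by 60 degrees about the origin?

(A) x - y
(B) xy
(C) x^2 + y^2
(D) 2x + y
C

A rotation by 60 degrees sends (x, y) to (x/2 - sqrt(3)y/2, sqrt(3)x/2 + y/2).
Substitute the transformed coordinates into each option and compare with the original:
(A) x - y  ->  (x/2 - sqrt(3)y/2) - (sqrt(3)x/2 + y/2) = -sqrt(3)x/2 + x/2 - sqrt(3)y/2 - y/2   [differs from x - y: not invariant]
(B) xy  ->  (x/2 - sqrt(3)y/2)(sqrt(3)x/2 + y/2) = sqrt(3)x^2/4 - xy/2 - sqrt(3)y^2/4   [differs from xy: not invariant]
(C) x^2 + y^2  ->  (x/2 - sqrt(3)y/2)^2 + (sqrt(3)x/2 + y/2)^2 = x^2 + y^2   [equals x^2 + y^2: invariant]
(D) 2x + y  ->  2(x/2 - sqrt(3)y/2) + (sqrt(3)x/2 + y/2) = sqrt(3)x/2 + x - sqrt(3)y + y/2   [differs from 2x + y: not invariant]

Only option (C), x^2 + y^2, is unchanged by the transformation.
Geometrically, x^2 + y^2 is the squared distance from the origin, which every rotation about the origin preserves.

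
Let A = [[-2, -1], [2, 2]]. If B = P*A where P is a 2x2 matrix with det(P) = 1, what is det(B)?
-2

By the multiplicative property of determinants, det(B) = det(P*A) = det(P) * det(A) = det(A),
so the determinant is invariant under multiplication by any determinant-1 matrix; we just need det(A).

det(A) = (-2)(2) - (-1)(2) = -4 - (-2) = -2

Therefore det(B) = 1 * (-2) = -2.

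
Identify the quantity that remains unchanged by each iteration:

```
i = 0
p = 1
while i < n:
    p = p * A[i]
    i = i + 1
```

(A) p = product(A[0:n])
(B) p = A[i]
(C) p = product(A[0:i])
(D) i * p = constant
C

A loop invariant must hold before the first iteration and be re-established by every execution of the body.

(C) p = product(A[0:i]): Initially i = 0 and p = 1 = product of the empty slice A[0:0]. If p = product(A[0:i]) holds at the top of an iteration, the body sets p to product(A[0:i]) * A[i] = product(A[0:i+1]) and then i to i+1, so the property is restored. At exit i = n, giving p = product(A[0:n]).

The other options fail:
(A) p = product(A[0:n]): false before the loop (p = 1, not the full product) -- it only becomes true at exit.
(B) p = A[i]: after the first iteration p = A[0] but i = 1; in general p is a product of several elements, not a single one.
(D) i * p = constant: initially i * p = 0, but after one iteration it is 1 * A[0], which is nonzero in general.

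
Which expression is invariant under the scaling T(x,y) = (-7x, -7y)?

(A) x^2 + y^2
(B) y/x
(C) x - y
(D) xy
B

Under the uniform scaling T(x,y) = (-7x, -7y):
Substitute the transformed coordinates into each option and compare with the original:
(A) x^2 + y^2  ->  (-7x)^2 + (-7y)^2 = 49x^2 + 49y^2   [differs from x^2 + y^2: not invariant]
(B) y/x  ->  (-7y)/(-7x) = y/x   [equals y/x: invariant]
(C) x - y  ->  (-7x) - (-7y) = -7x + 7y   [differs from x - y: not invariant]
(D) xy  ->  (-7x)(-7y) = 49xy   [differs from xy: not invariant]

Only option (B), y/x, is unchanged by the transformation.
The common factor -7 cancels in a ratio of coordinates, while sums, products and sums of squares pick up factors of -7 or 49.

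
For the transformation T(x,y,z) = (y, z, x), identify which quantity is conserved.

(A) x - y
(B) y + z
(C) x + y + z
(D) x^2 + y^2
C

Apply T(x,y,z) = (y, z, x) to each option, i.e. replace (x, y, z) by the transformed coordinates.
Substitute the transformed coordinates into each option and compare with the original:
(A) x - y  ->  (y) - (z) = y - z   [differs from x - y: not invariant]
(B) y + z  ->  (z) + (x) = x + z   [differs from y + z: not invariant]
(C) x + y + z  ->  (y) + (z) + (x) = x + y + z   [equals x + y + z: invariant]
(D) x^2 + y^2  ->  (y)^2 + (z)^2 = y^2 + z^2   [differs from x^2 + y^2: not invariant]

Only option (C), x + y + z, is unchanged by the transformation.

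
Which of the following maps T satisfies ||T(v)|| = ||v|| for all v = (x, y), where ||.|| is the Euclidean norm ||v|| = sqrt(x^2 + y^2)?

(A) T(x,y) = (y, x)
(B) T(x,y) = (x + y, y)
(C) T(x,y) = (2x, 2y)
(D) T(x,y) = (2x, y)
A

A transformation preserves a norm if ||T(v)|| = ||v|| for every v; a single vector where the norm changes rules an option out.

(A) T(x,y) = (y, x): preserves the norm -- it is an orthogonal map (a rotation/reflection), and (y)^2 + (x)^2 simplifies to x^2 + y^2.
(B) T(x,y) = (x + y, y): v = (0, 1) has norm sqrt((0)^2 + (1)^2) = 1, but T(v) = (1, 1) has norm sqrt(2) -- not preserved.
(C) T(x,y) = (2x, 2y): v = (1, 0) has norm sqrt((1)^2 + (0)^2) = 1, but T(v) = (2, 0) has norm 2 -- not preserved.
(D) T(x,y) = (2x, y): v = (1, 0) has norm sqrt((1)^2 + (0)^2) = 1, but T(v) = (2, 0) has norm 2 -- not preserved.

Therefore the answer is (A).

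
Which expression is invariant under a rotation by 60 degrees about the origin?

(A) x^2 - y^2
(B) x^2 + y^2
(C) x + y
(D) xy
B

A rotation by 60 degrees sends (x, y) to (x/2 - sqrt(3)y/2, sqrt(3)x/2 + y/2).
Substitute the transformed coordinates into each option and compare with the original:
(A) x^2 - y^2  ->  (x/2 - sqrt(3)y/2)^2 - (sqrt(3)x/2 + y/2)^2 = -x^2/2 - sqrt(3)xy + y^2/2   [differs from x^2 - y^2: not invariant]
(B) x^2 + y^2  ->  (x/2 - sqrt(3)y/2)^2 + (sqrt(3)x/2 + y/2)^2 = x^2 + y^2   [equals x^2 + y^2: invariant]
(C) x + y  ->  (x/2 - sqrt(3)y/2) + (sqrt(3)x/2 + y/2) = x/2 + sqrt(3)x/2 - sqrt(3)y/2 + y/2   [differs from x + y: not invariant]
(D) xy  ->  (x/2 - sqrt(3)y/2)(sqrt(3)x/2 + y/2) = sqrt(3)x^2/4 - xy/2 - sqrt(3)y^2/4   [differs from xy: not invariant]

Only option (B), x^2 + y^2, is unchanged by the transformation.
Geometrically, x^2 + y^2 is the squared distance from the origin, which every rotation about the origin preserves.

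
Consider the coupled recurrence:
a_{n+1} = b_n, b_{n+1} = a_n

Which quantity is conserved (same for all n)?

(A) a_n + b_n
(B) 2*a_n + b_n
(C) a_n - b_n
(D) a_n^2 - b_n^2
A

Replace a_n by a_{n+1} = b_n and b_n by b_{n+1} = a_n in each option and simplify:
(A) a_n + b_n  ->  (b_n) + (a_n) = a_n + b_n   [conserved]
(B) 2*a_n + b_n  ->  2*(b_n) + (a_n) = a_n + 2*b_n   [not conserved]
(C) a_n - b_n  ->  (b_n) - (a_n) = -a_n + b_n   [not conserved]
(D) a_n^2 - b_n^2  ->  (b_n)^2 - (a_n)^2 = -a_n^2 + b_n^2   [not conserved]

Only (A) a_n + b_n returns to itself after one step, so it is the conserved quantity.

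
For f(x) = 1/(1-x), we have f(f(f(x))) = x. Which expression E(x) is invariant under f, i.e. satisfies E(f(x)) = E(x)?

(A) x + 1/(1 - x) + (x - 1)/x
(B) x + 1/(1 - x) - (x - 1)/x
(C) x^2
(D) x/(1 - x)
A

Replace x by f(x) = 1/(1 - x) in each option and simplify. As a quick numerical cross-check, also compare E(5) with E(f(5)) = E(-1/4).

(A) x + 1/(1 - x) + (x - 1)/x  ->  (1/(1 - x)) + 1/(1 - (1/(1 - x))) + ((1/(1 - x)) - 1)/(1/(1 - x)), which simplifies back to x + 1/(1 - x) + (x - 1)/x; check: E(5) = 111/20, E(-1/4) = 111/20.   [invariant]
(B) x + 1/(1 - x) - (x - 1)/x  ->  (1/(1 - x)) + 1/(1 - (1/(1 - x))) - ((1/(1 - x)) - 1)/(1/(1 - x)) = (x^2(1 - x) - x + (x - 1)^2)/(x(x - 1)); check: E(5) = 79/20 but E(-1/4) = -89/20.   [not invariant]
(C) x^2  ->  (1/(1 - x))^2 = (x - 1)^(-2); check: E(5) = 25 but E(-1/4) = 1/16.   [not invariant]
(D) x/(1 - x)  ->  (1/(1 - x))/(1 - (1/(1 - x))) = -1/x; check: E(5) = -5/4 but E(-1/4) = -1/5.   [not invariant]

Only (A) is unchanged. Indeed f(f(x)) = 1/(1 - 1/(1-x)) = (1-x)/(-x) = (x-1)/x, so E(x) = x + f(x) + f(f(x)) is the sum over the whole 3-cycle; applying f just permutes the three terms cyclically (x -> f(x) -> f(f(x)) -> x), leaving the sum unchanged.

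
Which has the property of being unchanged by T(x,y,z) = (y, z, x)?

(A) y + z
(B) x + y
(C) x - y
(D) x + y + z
D

Apply T(x,y,z) = (y, z, x) to each option, i.e. replace (x, y, z) by the transformed coordinates.
Substitute the transformed coordinates into each option and compare with the original:
(A) y + z  ->  (z) + (x) = x + z   [differs from y + z: not invariant]
(B) x + y  ->  (y) + (z) = y + z   [differs from x + y: not invariant]
(C) x - y  ->  (y) - (z) = y - z   [differs from x - y: not invariant]
(D) x + y + z  ->  (y) + (z) + (x) = x + y + z   [equals x + y + z: invariant]

Only option (D), x + y + z, is unchanged by the transformation.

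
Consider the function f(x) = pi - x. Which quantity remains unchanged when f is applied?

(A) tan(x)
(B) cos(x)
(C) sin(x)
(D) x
C

For f(x) = pi - x:
sin(pi - x) = sin(x), so sine is invariant under this transformation.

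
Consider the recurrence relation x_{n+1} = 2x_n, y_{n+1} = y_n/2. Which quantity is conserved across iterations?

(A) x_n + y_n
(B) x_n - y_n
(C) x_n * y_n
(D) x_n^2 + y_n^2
C

For the recurrence x_{n+1} = 2x_n, y_{n+1} = y_n/2:

x_{n+1} * y_{n+1} = (2x_n) * (y_n/2) = x_n * y_n
The product is conserved.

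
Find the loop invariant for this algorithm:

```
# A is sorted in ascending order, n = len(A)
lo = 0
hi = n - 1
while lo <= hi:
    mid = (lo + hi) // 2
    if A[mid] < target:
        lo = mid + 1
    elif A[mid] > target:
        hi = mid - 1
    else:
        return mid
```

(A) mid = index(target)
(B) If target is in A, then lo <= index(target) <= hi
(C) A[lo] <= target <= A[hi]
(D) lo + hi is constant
B

A loop invariant must hold before the first iteration and be re-established by every execution of the body.

(B) If target is in A, then lo <= index(target) <= hi: Before the loop [lo, hi] = [0, n-1] covers every index. When A[mid] < target, sortedness puts target strictly to the right of mid, so setting lo = mid + 1 keeps index(target) in [lo, hi]; symmetrically for hi = mid - 1. Hence 'if target is in A then lo <= index(target) <= hi' holds after every iteration, and when lo > hi it proves target is absent.

The other options fail:
(A) mid = index(target): mid is just the current probe; it equals index(target) only on the iteration that returns.
(C) A[lo] <= target <= A[hi]: fails when target is not in A (e.g. target < A[0] already violates it before the loop), so it is not maintained in general.
(D) lo + hi is constant: each iteration moves exactly one of lo, hi, so lo + hi changes (e.g. 0 + (n-1) becomes (mid+1) + (n-1)).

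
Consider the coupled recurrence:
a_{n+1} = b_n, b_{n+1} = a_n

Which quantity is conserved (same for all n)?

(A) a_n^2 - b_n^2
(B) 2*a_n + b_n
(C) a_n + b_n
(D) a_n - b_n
C

Replace a_n by a_{n+1} = b_n and b_n by b_{n+1} = a_n in each option and simplify:
(A) a_n^2 - b_n^2  ->  (b_n)^2 - (a_n)^2 = -a_n^2 + b_n^2   [not conserved]
(B) 2*a_n + b_n  ->  2*(b_n) + (a_n) = a_n + 2*b_n   [not conserved]
(C) a_n + b_n  ->  (b_n) + (a_n) = a_n + b_n   [conserved]
(D) a_n - b_n  ->  (b_n) - (a_n) = -a_n + b_n   [not conserved]

Only (C) a_n + b_n returns to itself after one step, so it is the conserved quantity.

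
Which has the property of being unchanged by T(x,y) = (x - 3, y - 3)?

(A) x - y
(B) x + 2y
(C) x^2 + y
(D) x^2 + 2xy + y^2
A

An expression E(x,y) is invariant under T if E(T(x,y)) = E(x,y). Here T(x,y) = (x - 3, y - 3).
Substitute the transformed coordinates into each option and compare with the original:
(A) x - y  ->  (x - 3) - (y - 3) = x - y   [equals x - y: invariant]
(B) x + 2y  ->  (x - 3) + 2(y - 3) = x + 2y - 9   [differs from x + 2y: not invariant]
(C) x^2 + y  ->  (x - 3)^2 + (y - 3) = x^2 - 6x + y + 6   [differs from x^2 + y: not invariant]
(D) x^2 + 2xy + y^2  ->  (x - 3)^2 + 2(x - 3)(y - 3) + (y - 3)^2 = x^2 + 2xy - 12x + y^2 - 12y + 36   [differs from x^2 + 2xy + y^2: not invariant]

Only option (A), x - y, is unchanged by the transformation.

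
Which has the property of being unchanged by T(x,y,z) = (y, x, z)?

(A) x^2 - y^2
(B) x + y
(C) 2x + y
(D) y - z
B

Apply T(x,y,z) = (y, x, z) to each option, i.e. replace (x, y, z) by the transformed coordinates.
Substitute the transformed coordinates into each option and compare with the original:
(A) x^2 - y^2  ->  (y)^2 - (x)^2 = -x^2 + y^2   [differs from x^2 - y^2: not invariant]
(B) x + y  ->  (y) + (x) = x + y   [equals x + y: invariant]
(C) 2x + y  ->  2(y) + (x) = x + 2y   [differs from 2x + y: not invariant]
(D) y - z  ->  (x) - (z) = x - z   [differs from y - z: not invariant]

Only option (B), x + y, is unchanged by the transformation.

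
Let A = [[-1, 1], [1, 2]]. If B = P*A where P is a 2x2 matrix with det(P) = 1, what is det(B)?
-3

By the multiplicative property of determinants, det(B) = det(P*A) = det(P) * det(A) = det(A),
so the determinant is invariant under multiplication by any determinant-1 matrix; we just need det(A).

det(A) = (-1)(2) - (1)(1) = -2 - 1 = -3

Therefore det(B) = 1 * (-3) = -3.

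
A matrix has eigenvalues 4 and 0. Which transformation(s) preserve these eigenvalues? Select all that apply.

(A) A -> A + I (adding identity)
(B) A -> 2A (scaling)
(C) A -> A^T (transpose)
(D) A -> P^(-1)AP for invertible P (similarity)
C and D

Eigenvalues are preserved by:
1. Similarity transformations: A -> P^(-1)AP (same characteristic polynomial)
2. Transpose: A^T has the same eigenvalues as A

Eigenvalues are NOT preserved by:
- Adding identity: eigenvalues become 4+1, 0+1
- Scaling: eigenvalues become 8, 0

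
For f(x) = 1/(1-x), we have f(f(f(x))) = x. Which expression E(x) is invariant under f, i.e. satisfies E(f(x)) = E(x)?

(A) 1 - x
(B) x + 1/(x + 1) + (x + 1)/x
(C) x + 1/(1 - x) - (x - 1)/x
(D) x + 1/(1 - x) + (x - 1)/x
D

Replace x by f(x) = 1/(1 - x) in each option and simplify. As a quick numerical cross-check, also compare E(5) with E(f(5)) = E(-1/4).

(A) 1 - x  ->  1 - (1/(1 - x)) = x/(x - 1); check: E(5) = -4 but E(-1/4) = 5/4.   [not invariant]
(B) x + 1/(x + 1) + (x + 1)/x  ->  (1/(1 - x)) + 1/((1/(1 - x)) + 1) + ((1/(1 - x)) + 1)/(1/(1 - x)) = (-x^3 + 6x^2 - 11x + 7)/(x^2 - 3x + 2); check: E(5) = 191/30 but E(-1/4) = -23/12.   [not invariant]
(C) x + 1/(1 - x) - (x - 1)/x  ->  (1/(1 - x)) + 1/(1 - (1/(1 - x))) - ((1/(1 - x)) - 1)/(1/(1 - x)) = (x^2(1 - x) - x + (x - 1)^2)/(x(x - 1)); check: E(5) = 79/20 but E(-1/4) = -89/20.   [not invariant]
(D) x + 1/(1 - x) + (x - 1)/x  ->  (1/(1 - x)) + 1/(1 - (1/(1 - x))) + ((1/(1 - x)) - 1)/(1/(1 - x)), which simplifies back to x + 1/(1 - x) + (x - 1)/x; check: E(5) = 111/20, E(-1/4) = 111/20.   [invariant]

Only (D) is unchanged. Indeed f(f(x)) = 1/(1 - 1/(1-x)) = (1-x)/(-x) = (x-1)/x, so E(x) = x + f(x) + f(f(x)) is the sum over the whole 3-cycle; applying f just permutes the three terms cyclically (x -> f(x) -> f(f(x)) -> x), leaving the sum unchanged.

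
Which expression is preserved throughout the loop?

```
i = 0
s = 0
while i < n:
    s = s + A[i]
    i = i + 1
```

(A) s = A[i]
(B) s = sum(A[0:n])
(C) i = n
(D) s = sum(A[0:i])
D

A loop invariant must hold before the first iteration and be re-established by every execution of the body.

(D) s = sum(A[0:i]): Initially i = 0 and s = 0 = sum of the empty slice A[0:0]. If s = sum(A[0:i]) holds at the top of an iteration, the body sets s to sum(A[0:i]) + A[i] = sum(A[0:i+1]) and then i to i+1, so s = sum(A[0:i]) holds again. At exit i = n, giving s = sum(A[0:n]).

The other options fail:
(A) s = A[i]: after the first iteration s = A[0] but i = 1, so s = A[i] compares s with the wrong element (and fails in general).
(B) s = sum(A[0:n]): false before the loop (s = 0, not the full sum) -- it only becomes true at exit.
(C) i = n: false initially (i = 0); it is the exit condition, not an invariant.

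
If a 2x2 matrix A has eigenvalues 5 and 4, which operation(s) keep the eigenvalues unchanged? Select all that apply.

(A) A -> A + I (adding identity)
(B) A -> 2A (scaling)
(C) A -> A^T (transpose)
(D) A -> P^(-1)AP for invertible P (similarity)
C and D

Eigenvalues are preserved by:
1. Similarity transformations: A -> P^(-1)AP (same characteristic polynomial)
2. Transpose: A^T has the same eigenvalues as A

Eigenvalues are NOT preserved by:
- Adding identity: eigenvalues become 5+1, 4+1
- Scaling: eigenvalues become 10, 8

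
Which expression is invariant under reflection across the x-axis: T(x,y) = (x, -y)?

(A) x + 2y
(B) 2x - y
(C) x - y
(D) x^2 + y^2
D

The map is reflection across the x-axis: T(x,y) = (x, -y).
Substitute the transformed coordinates into each option and compare with the original:
(A) x + 2y  ->  (x) + 2(-y) = x - 2y   [differs from x + 2y: not invariant]
(B) 2x - y  ->  2(x) - (-y) = 2x + y   [differs from 2x - y: not invariant]
(C) x - y  ->  (x) - (-y) = x + y   [differs from x - y: not invariant]
(D) x^2 + y^2  ->  (x)^2 + (-y)^2 = x^2 + y^2   [equals x^2 + y^2: invariant]

Only option (D), x^2 + y^2, is unchanged by the transformation.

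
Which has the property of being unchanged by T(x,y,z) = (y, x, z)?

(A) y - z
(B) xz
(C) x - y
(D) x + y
D

Apply T(x,y,z) = (y, x, z) to each option, i.e. replace (x, y, z) by the transformed coordinates.
Substitute the transformed coordinates into each option and compare with the original:
(A) y - z  ->  (x) - (z) = x - z   [differs from y - z: not invariant]
(B) xz  ->  (y)(z) = yz   [differs from xz: not invariant]
(C) x - y  ->  (y) - (x) = -x + y   [differs from x - y: not invariant]
(D) x + y  ->  (y) + (x) = x + y   [equals x + y: invariant]

Only option (D), x + y, is unchanged by the transformation.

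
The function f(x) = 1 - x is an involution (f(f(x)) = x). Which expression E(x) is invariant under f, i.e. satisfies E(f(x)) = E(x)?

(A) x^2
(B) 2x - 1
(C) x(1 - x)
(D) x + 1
C

Replace x by f(x) = 1 - x in each option and simplify. As a quick numerical cross-check, also compare E(3) with E(f(3)) = E(-2).

(A) x^2  ->  (1 - x)^2 = (x - 1)^2; check: E(3) = 9 but E(-2) = 4.   [not invariant]
(B) 2x - 1  ->  2(1 - x) - 1 = 1 - 2x; check: E(3) = 5 but E(-2) = -5.   [not invariant]
(C) x(1 - x)  ->  (1 - x)(1 - (1 - x)), which simplifies back to x(1 - x); check: E(3) = -6, E(-2) = -6.   [invariant]
(D) x + 1  ->  (1 - x) + 1 = 2 - x; check: E(3) = 4 but E(-2) = -1.   [not invariant]

Only (C) is unchanged. E is symmetric under swapping x with f(x) = 1 - x, which is exactly what an involution does.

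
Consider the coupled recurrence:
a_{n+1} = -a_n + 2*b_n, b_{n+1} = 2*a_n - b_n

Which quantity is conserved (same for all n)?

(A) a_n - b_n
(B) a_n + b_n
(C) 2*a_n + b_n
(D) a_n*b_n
B

Replace a_n by a_{n+1} = -a_n + 2*b_n and b_n by b_{n+1} = 2*a_n - b_n in each option and simplify:
(A) a_n - b_n  ->  (-a_n + 2*b_n) - (2*a_n - b_n) = -3*a_n + 3*b_n   [not conserved]
(B) a_n + b_n  ->  (-a_n + 2*b_n) + (2*a_n - b_n) = a_n + b_n   [conserved]
(C) 2*a_n + b_n  ->  2*(-a_n + 2*b_n) + (2*a_n - b_n) = 3*b_n   [not conserved]
(D) a_n*b_n  ->  (-a_n + 2*b_n)*(2*a_n - b_n) = -2*a_n^2 + 5*a_n*b_n - 2*b_n^2   [not conserved]

Only (B) a_n + b_n returns to itself after one step, so it is the conserved quantity.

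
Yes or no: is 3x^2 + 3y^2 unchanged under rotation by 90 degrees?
Yes

Applying rotation by 90 degrees: x' = x*cos(90 degrees) - y*sin(90 degrees) = -y, y' = x*sin(90 degrees) + y*cos(90 degrees) = x

Substituting into 3x^2 + 3y^2:
3(-y)^2 + 3(x)^2
= 3x^2 + 3y^2

This equals the original expression 3x^2 + 3y^2, so it IS invariant.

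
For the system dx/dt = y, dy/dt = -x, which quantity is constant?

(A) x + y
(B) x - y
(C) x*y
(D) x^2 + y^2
D

A first integral I satisfies dI/dt = 0 along every solution. Differentiate each option and use the equation of motion:
(A) d/dt[x + y] = y + (-x) = y - x, not identically 0
(B) d/dt[x - y] = y - (-x) = x + y, not identically 0
(C) d/dt[x*y] = (dx/dt)y + x(dy/dt) = y^2 - x^2, not identically 0
(D) d/dt[x^2 + y^2] = 2x*dx/dt + 2y*dy/dt = 2x*y + 2y*(-x) = 0

Only (D) has zero time-derivative. So x^2 + y^2 (the squared radius; trajectories are circles) is the conserved quantity.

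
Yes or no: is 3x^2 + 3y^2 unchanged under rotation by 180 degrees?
Yes

Applying rotation by 180 degrees: x' = x*cos(180 degrees) - y*sin(180 degrees) = -x, y' = x*sin(180 degrees) + y*cos(180 degrees) = -y

Substituting into 3x^2 + 3y^2:
3(-x)^2 + 3(-y)^2
= 3x^2 + 3y^2

This equals the original expression 3x^2 + 3y^2, so it IS invariant.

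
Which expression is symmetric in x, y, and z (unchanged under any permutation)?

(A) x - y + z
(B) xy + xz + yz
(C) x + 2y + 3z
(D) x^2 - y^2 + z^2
B

A symmetric expression is unchanged when the variables are permuted; here the transformation to test is the swap (x, y) -> (y, x).
A symmetric expression must survive every permutation; the single swap x <-> y already eliminates the distractors, and the keyed expression is also unchanged by x <-> z and y <-> z (each variable enters it in exactly the same way).
Substitute the transformed coordinates into each option and compare with the original:
(A) x - y + z  ->  (y) - (x) + z = -x + y + z   [differs from x - y + z: not invariant]
(B) xy + xz + yz  ->  (y)(x) + (y)z + (x)z = xy + xz + yz   [equals xy + xz + yz: invariant]
(C) x + 2y + 3z  ->  (y) + 2(x) + 3z = 2x + y + 3z   [differs from x + 2y + 3z: not invariant]
(D) x^2 - y^2 + z^2  ->  (y)^2 - (x)^2 + z^2 = -x^2 + y^2 + z^2   [differs from x^2 - y^2 + z^2: not invariant]

Only option (B), xy + xz + yz, is unchanged by the transformation.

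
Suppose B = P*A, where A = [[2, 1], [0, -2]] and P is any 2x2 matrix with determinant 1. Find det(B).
-4

By the multiplicative property of determinants, det(B) = det(P*A) = det(P) * det(A) = det(A),
so the determinant is invariant under multiplication by any determinant-1 matrix; we just need det(A).

det(A) = (2)(-2) - (1)(0) = -4 - 0 = -4

Therefore det(B) = 1 * (-4) = -4.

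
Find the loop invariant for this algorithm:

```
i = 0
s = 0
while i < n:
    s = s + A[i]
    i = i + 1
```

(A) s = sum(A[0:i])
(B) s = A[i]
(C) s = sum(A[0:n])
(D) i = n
A

A loop invariant must hold before the first iteration and be re-established by every execution of the body.

(A) s = sum(A[0:i]): Initially i = 0 and s = 0 = sum of the empty slice A[0:0]. If s = sum(A[0:i]) holds at the top of an iteration, the body sets s to sum(A[0:i]) + A[i] = sum(A[0:i+1]) and then i to i+1, so s = sum(A[0:i]) holds again. At exit i = n, giving s = sum(A[0:n]).

The other options fail:
(B) s = A[i]: after the first iteration s = A[0] but i = 1, so s = A[i] compares s with the wrong element (and fails in general).
(C) s = sum(A[0:n]): false before the loop (s = 0, not the full sum) -- it only becomes true at exit.
(D) i = n: false initially (i = 0); it is the exit condition, not an invariant.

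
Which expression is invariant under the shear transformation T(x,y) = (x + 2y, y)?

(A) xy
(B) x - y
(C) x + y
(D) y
D

Under the shear T(x,y) = (x + 2y, y):
Substitute the transformed coordinates into each option and compare with the original:
(A) xy  ->  (x + 2y)(y) = xy + 2y^2   [differs from xy: not invariant]
(B) x - y  ->  (x + 2y) - (y) = x + y   [differs from x - y: not invariant]
(C) x + y  ->  (x + 2y) + (y) = x + 3y   [differs from x + y: not invariant]
(D) y  ->  (y) = y   [equals y: invariant]

Only option (D), y, is unchanged by the transformation.
A horizontal shear moves points parallel to the x-axis, so the y-coordinate (and any function of y alone) is unchanged.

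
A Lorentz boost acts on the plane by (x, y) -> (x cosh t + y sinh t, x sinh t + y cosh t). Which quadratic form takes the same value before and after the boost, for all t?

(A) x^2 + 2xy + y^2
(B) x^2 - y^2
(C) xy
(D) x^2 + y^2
B

Write x' = x cosh t + y sinh t, y' = x sinh t + y cosh t and substitute into each option:
(A) x^2 + 2xy + y^2: (x' + y')^2 with x' + y' = (x + y)(cosh t + sinh t) = (x + y)e^t, so it becomes (x + y)^2 e^(2t)   [not invariant for t != 0]
(B) x^2 - y^2: (x cosh t + y sinh t)^2 - (x sinh t + y cosh t)^2 = x^2(cosh^2 t - sinh^2 t) + 2xy(cosh t sinh t - sinh t cosh t) + y^2(sinh^2 t - cosh^2 t) = x^2 - y^2   [invariant, using cosh^2 t - sinh^2 t = 1]
(C) xy: (x cosh t + y sinh t)(x sinh t + y cosh t) = xy(cosh^2 t + sinh^2 t) + (x^2 + y^2) sinh t cosh t = xy cosh 2t + (x^2 + y^2)(sinh 2t)/2   [not invariant for t != 0]
(D) x^2 + y^2: (x cosh t + y sinh t)^2 + (x sinh t + y cosh t)^2 = (x^2 + y^2)(cosh^2 t + sinh^2 t) + 4xy sinh t cosh t = (x^2 + y^2) cosh 2t + 2xy sinh 2t   [not invariant for t != 0]

Only (B) x^2 - y^2 is unchanged; it is the Minkowski form preserved by Lorentz boosts, just as x^2 + y^2 is preserved by ordinary rotations.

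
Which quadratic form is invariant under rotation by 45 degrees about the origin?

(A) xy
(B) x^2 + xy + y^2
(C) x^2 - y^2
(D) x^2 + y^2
D

Rotation by 45 degrees sends (x, y) to (sqrt(2)x/2 - sqrt(2)y/2, sqrt(2)x/2 + sqrt(2)y/2).
Substitute the transformed coordinates into each option and compare with the original:
(A) xy  ->  (sqrt(2)x/2 - sqrt(2)y/2)(sqrt(2)x/2 + sqrt(2)y/2) = x^2/2 - y^2/2   [differs from xy: not invariant]
(B) x^2 + xy + y^2  ->  (sqrt(2)x/2 - sqrt(2)y/2)^2 + (sqrt(2)x/2 - sqrt(2)y/2)(sqrt(2)x/2 + sqrt(2)y/2) + (sqrt(2)x/2 + sqrt(2)y/2)^2 = 3x^2/2 + y^2/2   [differs from x^2 + xy + y^2: not invariant]
(C) x^2 - y^2  ->  (sqrt(2)x/2 - sqrt(2)y/2)^2 - (sqrt(2)x/2 + sqrt(2)y/2)^2 = -2xy   [differs from x^2 - y^2: not invariant]
(D) x^2 + y^2  ->  (sqrt(2)x/2 - sqrt(2)y/2)^2 + (sqrt(2)x/2 + sqrt(2)y/2)^2 = x^2 + y^2   [equals x^2 + y^2: invariant]

Only option (D), x^2 + y^2, is unchanged by the transformation.
x^2 + y^2 is the squared distance from the origin, which rotations preserve.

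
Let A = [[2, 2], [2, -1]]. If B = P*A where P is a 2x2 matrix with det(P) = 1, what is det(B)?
-6

By the multiplicative property of determinants, det(B) = det(P*A) = det(P) * det(A) = det(A),
so the determinant is invariant under multiplication by any determinant-1 matrix; we just need det(A).

det(A) = (2)(-1) - (2)(2) = -2 - 4 = -6

Therefore det(B) = 1 * (-6) = -6.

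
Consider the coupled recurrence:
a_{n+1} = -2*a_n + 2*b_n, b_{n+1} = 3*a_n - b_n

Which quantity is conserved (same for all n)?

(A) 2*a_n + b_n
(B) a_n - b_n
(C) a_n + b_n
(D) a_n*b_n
C

Replace a_n by a_{n+1} = -2*a_n + 2*b_n and b_n by b_{n+1} = 3*a_n - b_n in each option and simplify:
(A) 2*a_n + b_n  ->  2*(-2*a_n + 2*b_n) + (3*a_n - b_n) = -a_n + 3*b_n   [not conserved]
(B) a_n - b_n  ->  (-2*a_n + 2*b_n) - (3*a_n - b_n) = -5*a_n + 3*b_n   [not conserved]
(C) a_n + b_n  ->  (-2*a_n + 2*b_n) + (3*a_n - b_n) = a_n + b_n   [conserved]
(D) a_n*b_n  ->  (-2*a_n + 2*b_n)*(3*a_n - b_n) = -6*a_n^2 + 8*a_n*b_n - 2*b_n^2   [not conserved]

Only (C) a_n + b_n returns to itself after one step, so it is the conserved quantity.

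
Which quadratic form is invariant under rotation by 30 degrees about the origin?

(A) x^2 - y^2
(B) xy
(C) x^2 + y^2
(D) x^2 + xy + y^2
C

Rotation by 30 degrees sends (x, y) to (sqrt(3)x/2 - y/2, x/2 + sqrt(3)y/2).
Substitute the transformed coordinates into each option and compare with the original:
(A) x^2 - y^2  ->  (sqrt(3)x/2 - y/2)^2 - (x/2 + sqrt(3)y/2)^2 = x^2/2 - sqrt(3)xy - y^2/2   [differs from x^2 - y^2: not invariant]
(B) xy  ->  (sqrt(3)x/2 - y/2)(x/2 + sqrt(3)y/2) = sqrt(3)x^2/4 + xy/2 - sqrt(3)y^2/4   [differs from xy: not invariant]
(C) x^2 + y^2  ->  (sqrt(3)x/2 - y/2)^2 + (x/2 + sqrt(3)y/2)^2 = x^2 + y^2   [equals x^2 + y^2: invariant]
(D) x^2 + xy + y^2  ->  (sqrt(3)x/2 - y/2)^2 + (sqrt(3)x/2 - y/2)(x/2 + sqrt(3)y/2) + (x/2 + sqrt(3)y/2)^2 = sqrt(3)x^2/4 + x^2 + xy/2 - sqrt(3)y^2/4 + y^2   [differs from x^2 + xy + y^2: not invariant]

Only option (C), x^2 + y^2, is unchanged by the transformation.
x^2 + y^2 is the squared distance from the origin, which rotations preserve.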